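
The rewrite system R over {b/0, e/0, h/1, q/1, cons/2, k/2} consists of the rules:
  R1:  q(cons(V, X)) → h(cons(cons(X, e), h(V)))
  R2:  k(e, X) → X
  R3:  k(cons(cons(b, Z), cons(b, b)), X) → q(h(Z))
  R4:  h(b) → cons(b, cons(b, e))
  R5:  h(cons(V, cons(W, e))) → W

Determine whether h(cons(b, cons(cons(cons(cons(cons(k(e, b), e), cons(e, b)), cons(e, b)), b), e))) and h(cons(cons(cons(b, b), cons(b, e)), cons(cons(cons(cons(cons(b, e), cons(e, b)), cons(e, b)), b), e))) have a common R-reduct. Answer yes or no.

Reduce t₁ = h(cons(b, cons(cons(cons(cons(cons(k(e, b), e), cons(e, b)), cons(e, b)), b), e))):
1. h(cons(b, cons(cons(cons(cons(cons(k(e, b), e), cons(e, b)), cons(e, b)), b), e)))  →  cons(cons(cons(cons(k(e, b), e), cons(e, b)), cons(e, b)), b)   [R5 at ε]
2. cons(cons(cons(cons(k(e, b), e), cons(e, b)), cons(e, b)), b)  →  cons(cons(cons(cons(b, e), cons(e, b)), cons(e, b)), b)   [R2 at 1.1.1.1]

Reduce t₂ = h(cons(cons(cons(b, b), cons(b, e)), cons(cons(cons(cons(cons(b, e), cons(e, b)), cons(e, b)), b), e))):
1. h(cons(cons(cons(b, b), cons(b, e)), cons(cons(cons(cons(cons(b, e), cons(e, b)), cons(e, b)), b), e)))  →  cons(cons(cons(cons(b, e), cons(e, b)), cons(e, b)), b)   [R5 at ε]

yes — NF(t₁) = cons(cons(cons(cons(b, e), cons(e, b)), cons(e, b)), b), NF(t₂) = cons(cons(cons(cons(b, e), cons(e, b)), cons(e, b)), b)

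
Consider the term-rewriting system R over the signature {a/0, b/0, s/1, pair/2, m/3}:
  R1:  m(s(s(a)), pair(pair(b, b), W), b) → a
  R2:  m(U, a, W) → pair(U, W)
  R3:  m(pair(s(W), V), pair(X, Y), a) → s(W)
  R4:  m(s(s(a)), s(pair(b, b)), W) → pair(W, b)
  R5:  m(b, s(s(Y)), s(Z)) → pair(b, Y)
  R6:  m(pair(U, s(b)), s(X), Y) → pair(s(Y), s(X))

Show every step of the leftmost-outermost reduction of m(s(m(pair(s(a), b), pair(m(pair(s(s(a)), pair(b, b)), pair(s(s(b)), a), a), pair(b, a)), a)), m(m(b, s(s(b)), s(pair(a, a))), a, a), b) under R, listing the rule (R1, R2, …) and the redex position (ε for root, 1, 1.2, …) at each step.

a

1. m(s(m(pair(s(a), b), pair(m(pair(s(s(a)), pair(b, b)), pair(s(s(b)), a), a), pair(b, a)), a)), m(m(b, s(s(b)), s(pair(a, a))), a, a), b)  →  m(s(s(a)), m(m(b, s(s(b)), s(pair(a, a))), a, a), b)   [R3 at 1.1]
2. m(s(s(a)), m(m(b, s(s(b)), s(pair(a, a))), a, a), b)  →  m(s(s(a)), pair(m(b, s(s(b)), s(pair(a, a))), a), b)   [R2 at 2]
3. m(s(s(a)), pair(m(b, s(s(b)), s(pair(a, a))), a), b)  →  m(s(s(a)), pair(pair(b, b), a), b)   [R5 at 2.1]
4. m(s(s(a)), pair(pair(b, b), a), b)  →  a   [R1 at ε]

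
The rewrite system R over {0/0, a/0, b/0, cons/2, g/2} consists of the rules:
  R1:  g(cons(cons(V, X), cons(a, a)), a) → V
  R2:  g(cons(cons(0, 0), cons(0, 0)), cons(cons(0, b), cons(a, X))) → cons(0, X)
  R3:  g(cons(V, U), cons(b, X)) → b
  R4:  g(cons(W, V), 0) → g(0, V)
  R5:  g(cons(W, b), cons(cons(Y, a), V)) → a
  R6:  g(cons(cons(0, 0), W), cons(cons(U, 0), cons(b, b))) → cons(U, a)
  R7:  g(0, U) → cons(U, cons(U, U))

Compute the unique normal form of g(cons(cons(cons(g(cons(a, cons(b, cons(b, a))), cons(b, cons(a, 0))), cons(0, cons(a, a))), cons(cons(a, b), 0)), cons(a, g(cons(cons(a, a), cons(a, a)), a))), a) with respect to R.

1. g(cons(cons(cons(g(cons(a, cons(b, cons(b, a))), cons(b, cons(a, 0))), cons(0, cons(a, a))), cons(cons(a, b), 0)), cons(a, g(cons(cons(a, a), cons(a, a)), a))), a)  →  g(cons(cons(cons(b, cons(0, cons(a, a))), cons(cons(a, b), 0)), cons(a, g(cons(cons(a, a), cons(a, a)), a))), a)   [R3 at 1.1.1.1]
2. g(cons(cons(cons(b, cons(0, cons(a, a))), cons(cons(a, b), 0)), cons(a, g(cons(cons(a, a), cons(a, a)), a))), a)  →  g(cons(cons(cons(b, cons(0, cons(a, a))), cons(cons(a, b), 0)), cons(a, a)), a)   [R1 at 1.2.2]
3. g(cons(cons(cons(b, cons(0, cons(a, a))), cons(cons(a, b), 0)), cons(a, a)), a)  →  cons(b, cons(0, cons(a, a)))   [R1 at ε]

cons(b, cons(0, cons(a, a)))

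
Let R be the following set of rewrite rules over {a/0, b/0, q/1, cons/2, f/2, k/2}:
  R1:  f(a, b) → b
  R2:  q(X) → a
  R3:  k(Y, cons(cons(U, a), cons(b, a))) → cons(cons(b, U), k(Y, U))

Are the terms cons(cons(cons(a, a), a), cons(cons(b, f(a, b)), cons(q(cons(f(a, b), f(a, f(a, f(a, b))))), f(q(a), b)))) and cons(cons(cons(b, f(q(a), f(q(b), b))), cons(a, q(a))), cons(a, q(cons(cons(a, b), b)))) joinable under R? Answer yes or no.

Reduce t₁ = cons(cons(cons(a, a), a), cons(cons(b, f(a, b)), cons(q(cons(f(a, b), f(a, f(a, f(a, b))))), f(q(a), b)))):
1. cons(cons(cons(a, a), a), cons(cons(b, f(a, b)), cons(q(cons(f(a, b), f(a, f(a, f(a, b))))), f(q(a), b))))  →  cons(cons(cons(a, a), a), cons(cons(b, b), cons(q(cons(f(a, b), f(a, f(a, f(a, b))))), f(q(a), b))))   [R1 at 2.1.2]
2. cons(cons(cons(a, a), a), cons(cons(b, b), cons(q(cons(f(a, b), f(a, f(a, f(a, b))))), f(q(a), b))))  →  cons(cons(cons(a, a), a), cons(cons(b, b), cons(a, f(q(a), b))))   [R2 at 2.2.1]
3. cons(cons(cons(a, a), a), cons(cons(b, b), cons(a, f(q(a), b))))  →  cons(cons(cons(a, a), a), cons(cons(b, b), cons(a, f(a, b))))   [R2 at 2.2.2.1]
4. cons(cons(cons(a, a), a), cons(cons(b, b), cons(a, f(a, b))))  →  cons(cons(cons(a, a), a), cons(cons(b, b), cons(a, b)))   [R1 at 2.2.2]

Reduce t₂ = cons(cons(cons(b, f(q(a), f(q(b), b))), cons(a, q(a))), cons(a, q(cons(cons(a, b), b)))):
1. cons(cons(cons(b, f(q(a), f(q(b), b))), cons(a, q(a))), cons(a, q(cons(cons(a, b), b))))  →  cons(cons(cons(b, f(a, f(q(b), b))), cons(a, q(a))), cons(a, q(cons(cons(a, b), b))))   [R2 at 1.1.2.1]
2. cons(cons(cons(b, f(a, f(q(b), b))), cons(a, q(a))), cons(a, q(cons(cons(a, b), b))))  →  cons(cons(cons(b, f(a, f(a, b))), cons(a, q(a))), cons(a, q(cons(cons(a, b), b))))   [R2 at 1.1.2.2.1]
3. cons(cons(cons(b, f(a, f(a, b))), cons(a, q(a))), cons(a, q(cons(cons(a, b), b))))  →  cons(cons(cons(b, f(a, b)), cons(a, q(a))), cons(a, q(cons(cons(a, b), b))))   [R1 at 1.1.2.2]
4. cons(cons(cons(b, f(a, b)), cons(a, q(a))), cons(a, q(cons(cons(a, b), b))))  →  cons(cons(cons(b, b), cons(a, q(a))), cons(a, q(cons(cons(a, b), b))))   [R1 at 1.1.2]
5. cons(cons(cons(b, b), cons(a, q(a))), cons(a, q(cons(cons(a, b), b))))  →  cons(cons(cons(b, b), cons(a, a)), cons(a, q(cons(cons(a, b), b))))   [R2 at 1.2.2]
6. cons(cons(cons(b, b), cons(a, a)), cons(a, q(cons(cons(a, b), b))))  →  cons(cons(cons(b, b), cons(a, a)), cons(a, a))   [R2 at 2.2]

no — NF(t₁) = cons(cons(cons(a, a), a), cons(cons(b, b), cons(a, b))), NF(t₂) = cons(cons(cons(b, b), cons(a, a)), cons(a, a))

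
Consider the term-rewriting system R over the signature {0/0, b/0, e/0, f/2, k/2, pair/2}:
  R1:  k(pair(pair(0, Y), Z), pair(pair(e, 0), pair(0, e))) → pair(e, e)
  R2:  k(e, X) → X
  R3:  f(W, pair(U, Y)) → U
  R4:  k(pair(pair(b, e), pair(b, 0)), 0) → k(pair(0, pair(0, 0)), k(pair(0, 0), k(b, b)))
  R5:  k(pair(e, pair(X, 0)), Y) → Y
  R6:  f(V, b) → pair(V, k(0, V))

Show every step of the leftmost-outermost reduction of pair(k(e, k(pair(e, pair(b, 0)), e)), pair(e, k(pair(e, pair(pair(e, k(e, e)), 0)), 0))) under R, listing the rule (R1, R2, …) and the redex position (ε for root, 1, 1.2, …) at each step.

1. pair(k(e, k(pair(e, pair(b, 0)), e)), pair(e, k(pair(e, pair(pair(e, k(e, e)), 0)), 0)))  →  pair(k(pair(e, pair(b, 0)), e), pair(e, k(pair(e, pair(pair(e, k(e, e)), 0)), 0)))   [R2 at 1]
2. pair(k(pair(e, pair(b, 0)), e), pair(e, k(pair(e, pair(pair(e, k(e, e)), 0)), 0)))  →  pair(e, pair(e, k(pair(e, pair(pair(e, k(e, e)), 0)), 0)))   [R5 at 1]
3. pair(e, pair(e, k(pair(e, pair(pair(e, k(e, e)), 0)), 0)))  →  pair(e, pair(e, 0))   [R5 at 2.2]

pair(e, pair(e, 0))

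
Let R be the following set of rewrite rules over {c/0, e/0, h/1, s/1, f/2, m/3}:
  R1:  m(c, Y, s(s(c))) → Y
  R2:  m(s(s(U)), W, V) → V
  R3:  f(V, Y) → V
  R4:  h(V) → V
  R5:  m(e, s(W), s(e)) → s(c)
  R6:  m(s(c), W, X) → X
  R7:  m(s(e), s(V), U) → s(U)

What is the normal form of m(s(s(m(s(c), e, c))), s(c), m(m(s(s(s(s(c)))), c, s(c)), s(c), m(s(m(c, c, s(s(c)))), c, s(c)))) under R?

1. m(s(s(m(s(c), e, c))), s(c), m(m(s(s(s(s(c)))), c, s(c)), s(c), m(s(m(c, c, s(s(c)))), c, s(c))))  →  m(m(s(s(s(s(c)))), c, s(c)), s(c), m(s(m(c, c, s(s(c)))), c, s(c)))   [R2 at ε]
2. m(m(s(s(s(s(c)))), c, s(c)), s(c), m(s(m(c, c, s(s(c)))), c, s(c)))  →  m(s(c), s(c), m(s(m(c, c, s(s(c)))), c, s(c)))   [R2 at 1]
3. m(s(c), s(c), m(s(m(c, c, s(s(c)))), c, s(c)))  →  m(s(m(c, c, s(s(c)))), c, s(c))   [R6 at ε]
4. m(s(m(c, c, s(s(c)))), c, s(c))  →  m(s(c), c, s(c))   [R1 at 1.1]
5. m(s(c), c, s(c))  →  s(c)   [R6 at ε]

s(c)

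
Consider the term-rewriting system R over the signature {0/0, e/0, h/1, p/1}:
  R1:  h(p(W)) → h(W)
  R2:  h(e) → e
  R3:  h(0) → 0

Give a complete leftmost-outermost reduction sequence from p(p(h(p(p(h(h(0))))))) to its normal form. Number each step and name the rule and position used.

p(p(0))

1. p(p(h(p(p(h(h(0)))))))  →  p(p(h(p(h(h(0))))))   [R1 at 1.1]
2. p(p(h(p(h(h(0))))))  →  p(p(h(h(h(0)))))   [R1 at 1.1]
3. p(p(h(h(h(0)))))  →  p(p(h(h(0))))   [R3 at 1.1.1.1]
4. p(p(h(h(0))))  →  p(p(h(0)))   [R3 at 1.1.1]
5. p(p(h(0)))  →  p(p(0))   [R3 at 1.1]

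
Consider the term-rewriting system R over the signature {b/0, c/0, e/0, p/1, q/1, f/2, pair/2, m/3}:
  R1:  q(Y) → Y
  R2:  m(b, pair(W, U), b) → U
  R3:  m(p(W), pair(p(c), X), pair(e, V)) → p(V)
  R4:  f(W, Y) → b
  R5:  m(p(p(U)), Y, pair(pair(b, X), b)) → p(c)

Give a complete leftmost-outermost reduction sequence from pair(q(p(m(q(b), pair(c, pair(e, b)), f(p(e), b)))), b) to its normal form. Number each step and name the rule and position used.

pair(p(pair(e, b)), b)

1. pair(q(p(m(q(b), pair(c, pair(e, b)), f(p(e), b)))), b)  →  pair(p(m(q(b), pair(c, pair(e, b)), f(p(e), b))), b)   [R1 at 1]
2. pair(p(m(q(b), pair(c, pair(e, b)), f(p(e), b))), b)  →  pair(p(m(b, pair(c, pair(e, b)), f(p(e), b))), b)   [R1 at 1.1.1]
3. pair(p(m(b, pair(c, pair(e, b)), f(p(e), b))), b)  →  pair(p(m(b, pair(c, pair(e, b)), b)), b)   [R4 at 1.1.3]
4. pair(p(m(b, pair(c, pair(e, b)), b)), b)  →  pair(p(pair(e, b)), b)   [R2 at 1.1]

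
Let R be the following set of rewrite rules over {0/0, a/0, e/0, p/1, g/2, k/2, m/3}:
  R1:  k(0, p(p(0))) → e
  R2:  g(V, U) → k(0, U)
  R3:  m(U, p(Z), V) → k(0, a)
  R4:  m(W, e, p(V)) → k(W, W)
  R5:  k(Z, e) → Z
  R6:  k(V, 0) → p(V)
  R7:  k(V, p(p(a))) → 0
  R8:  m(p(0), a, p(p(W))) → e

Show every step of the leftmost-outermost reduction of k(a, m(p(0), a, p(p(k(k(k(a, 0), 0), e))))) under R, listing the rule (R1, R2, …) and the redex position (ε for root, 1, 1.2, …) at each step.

a

1. k(a, m(p(0), a, p(p(k(k(k(a, 0), 0), e)))))  →  k(a, e)   [R8 at 2]
2. k(a, e)  →  a   [R5 at ε]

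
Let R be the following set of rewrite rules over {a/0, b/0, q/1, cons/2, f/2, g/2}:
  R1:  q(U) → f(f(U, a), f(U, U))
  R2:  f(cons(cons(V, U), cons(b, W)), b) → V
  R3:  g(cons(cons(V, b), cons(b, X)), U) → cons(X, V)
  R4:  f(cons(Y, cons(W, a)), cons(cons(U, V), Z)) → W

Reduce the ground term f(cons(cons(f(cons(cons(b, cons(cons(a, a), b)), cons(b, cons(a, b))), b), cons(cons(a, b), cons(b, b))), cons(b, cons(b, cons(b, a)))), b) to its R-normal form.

b

1. f(cons(cons(f(cons(cons(b, cons(cons(a, a), b)), cons(b, cons(a, b))), b), cons(cons(a, b), cons(b, b))), cons(b, cons(b, cons(b, a)))), b)  →  f(cons(cons(b, cons(cons(a, a), b)), cons(b, cons(a, b))), b)   [R2 at ε]
2. f(cons(cons(b, cons(cons(a, a), b)), cons(b, cons(a, b))), b)  →  b   [R2 at ε]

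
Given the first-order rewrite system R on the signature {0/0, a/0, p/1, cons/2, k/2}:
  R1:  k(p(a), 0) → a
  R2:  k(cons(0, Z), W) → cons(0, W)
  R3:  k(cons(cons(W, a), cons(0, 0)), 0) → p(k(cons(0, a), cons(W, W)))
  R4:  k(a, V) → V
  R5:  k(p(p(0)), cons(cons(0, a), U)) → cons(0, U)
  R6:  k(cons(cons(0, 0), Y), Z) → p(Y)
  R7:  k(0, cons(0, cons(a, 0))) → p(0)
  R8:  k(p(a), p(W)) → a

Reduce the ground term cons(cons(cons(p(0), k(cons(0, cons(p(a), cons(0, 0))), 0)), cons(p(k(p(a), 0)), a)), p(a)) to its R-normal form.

cons(cons(cons(p(0), cons(0, 0)), cons(p(a), a)), p(a))

1. cons(cons(cons(p(0), k(cons(0, cons(p(a), cons(0, 0))), 0)), cons(p(k(p(a), 0)), a)), p(a))  →  cons(cons(cons(p(0), cons(0, 0)), cons(p(k(p(a), 0)), a)), p(a))   [R2 at 1.1.2]
2. cons(cons(cons(p(0), cons(0, 0)), cons(p(k(p(a), 0)), a)), p(a))  →  cons(cons(cons(p(0), cons(0, 0)), cons(p(a), a)), p(a))   [R1 at 1.2.1.1]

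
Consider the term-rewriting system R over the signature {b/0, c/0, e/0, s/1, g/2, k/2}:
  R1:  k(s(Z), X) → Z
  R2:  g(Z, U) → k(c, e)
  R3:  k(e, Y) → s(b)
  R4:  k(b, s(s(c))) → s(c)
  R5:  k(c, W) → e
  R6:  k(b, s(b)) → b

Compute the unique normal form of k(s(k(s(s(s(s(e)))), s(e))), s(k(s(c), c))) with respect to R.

s(s(s(e)))

1. k(s(k(s(s(s(s(e)))), s(e))), s(k(s(c), c)))  →  k(s(s(s(s(e)))), s(e))   [R1 at ε]
2. k(s(s(s(s(e)))), s(e))  →  s(s(s(e)))   [R1 at ε]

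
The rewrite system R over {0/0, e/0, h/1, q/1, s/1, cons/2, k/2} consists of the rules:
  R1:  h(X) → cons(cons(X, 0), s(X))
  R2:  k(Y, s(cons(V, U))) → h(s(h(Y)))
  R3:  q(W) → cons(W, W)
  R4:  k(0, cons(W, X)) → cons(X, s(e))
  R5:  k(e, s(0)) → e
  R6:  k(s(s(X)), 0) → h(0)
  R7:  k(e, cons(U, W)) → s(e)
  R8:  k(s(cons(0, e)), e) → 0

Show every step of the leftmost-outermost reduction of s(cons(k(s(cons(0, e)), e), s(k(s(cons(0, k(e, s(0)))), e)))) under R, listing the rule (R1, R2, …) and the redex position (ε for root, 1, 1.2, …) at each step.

1. s(cons(k(s(cons(0, e)), e), s(k(s(cons(0, k(e, s(0)))), e))))  →  s(cons(0, s(k(s(cons(0, k(e, s(0)))), e))))   [R8 at 1.1]
2. s(cons(0, s(k(s(cons(0, k(e, s(0)))), e))))  →  s(cons(0, s(k(s(cons(0, e)), e))))   [R5 at 1.2.1.1.1.2]
3. s(cons(0, s(k(s(cons(0, e)), e))))  →  s(cons(0, s(0)))   [R8 at 1.2.1]

s(cons(0, s(0)))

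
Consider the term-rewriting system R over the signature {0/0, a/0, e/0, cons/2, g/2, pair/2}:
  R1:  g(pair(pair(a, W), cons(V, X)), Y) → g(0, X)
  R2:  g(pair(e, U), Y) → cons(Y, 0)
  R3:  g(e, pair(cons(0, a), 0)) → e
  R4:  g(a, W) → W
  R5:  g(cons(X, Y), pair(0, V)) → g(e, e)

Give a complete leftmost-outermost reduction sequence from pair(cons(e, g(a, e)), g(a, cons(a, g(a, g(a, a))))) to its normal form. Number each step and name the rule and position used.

1. pair(cons(e, g(a, e)), g(a, cons(a, g(a, g(a, a)))))  →  pair(cons(e, e), g(a, cons(a, g(a, g(a, a)))))   [R4 at 1.2]
2. pair(cons(e, e), g(a, cons(a, g(a, g(a, a)))))  →  pair(cons(e, e), cons(a, g(a, g(a, a))))   [R4 at 2]
3. pair(cons(e, e), cons(a, g(a, g(a, a))))  →  pair(cons(e, e), cons(a, g(a, a)))   [R4 at 2.2]
4. pair(cons(e, e), cons(a, g(a, a)))  →  pair(cons(e, e), cons(a, a))   [R4 at 2.2]

pair(cons(e, e), cons(a, a))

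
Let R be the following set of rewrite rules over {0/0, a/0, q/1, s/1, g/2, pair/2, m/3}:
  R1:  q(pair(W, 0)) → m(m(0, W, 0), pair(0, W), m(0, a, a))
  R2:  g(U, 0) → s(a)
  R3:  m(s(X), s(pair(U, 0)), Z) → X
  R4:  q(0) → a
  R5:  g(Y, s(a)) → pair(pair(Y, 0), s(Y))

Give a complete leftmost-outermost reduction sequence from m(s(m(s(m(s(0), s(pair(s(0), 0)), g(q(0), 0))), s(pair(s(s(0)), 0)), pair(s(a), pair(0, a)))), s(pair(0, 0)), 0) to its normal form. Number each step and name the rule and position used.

0

1. m(s(m(s(m(s(0), s(pair(s(0), 0)), g(q(0), 0))), s(pair(s(s(0)), 0)), pair(s(a), pair(0, a)))), s(pair(0, 0)), 0)  →  m(s(m(s(0), s(pair(s(0), 0)), g(q(0), 0))), s(pair(s(s(0)), 0)), pair(s(a), pair(0, a)))   [R3 at ε]
2. m(s(m(s(0), s(pair(s(0), 0)), g(q(0), 0))), s(pair(s(s(0)), 0)), pair(s(a), pair(0, a)))  →  m(s(0), s(pair(s(0), 0)), g(q(0), 0))   [R3 at ε]
3. m(s(0), s(pair(s(0), 0)), g(q(0), 0))  →  0   [R3 at ε]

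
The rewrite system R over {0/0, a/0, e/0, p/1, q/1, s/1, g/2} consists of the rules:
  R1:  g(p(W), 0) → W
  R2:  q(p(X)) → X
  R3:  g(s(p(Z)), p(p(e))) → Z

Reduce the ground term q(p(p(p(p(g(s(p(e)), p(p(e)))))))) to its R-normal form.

p(p(p(e)))

1. q(p(p(p(p(g(s(p(e)), p(p(e))))))))  →  p(p(p(g(s(p(e)), p(p(e))))))   [R2 at ε]
2. p(p(p(g(s(p(e)), p(p(e))))))  →  p(p(p(e)))   [R3 at 1.1.1]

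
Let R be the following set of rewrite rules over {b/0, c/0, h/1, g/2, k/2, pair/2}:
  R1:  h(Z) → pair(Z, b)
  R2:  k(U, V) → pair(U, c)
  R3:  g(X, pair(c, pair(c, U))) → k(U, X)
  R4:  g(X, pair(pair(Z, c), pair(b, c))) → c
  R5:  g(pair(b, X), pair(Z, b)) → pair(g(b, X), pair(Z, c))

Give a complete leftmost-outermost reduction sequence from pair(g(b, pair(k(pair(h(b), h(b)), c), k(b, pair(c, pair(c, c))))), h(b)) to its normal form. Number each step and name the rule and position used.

1. pair(g(b, pair(k(pair(h(b), h(b)), c), k(b, pair(c, pair(c, c))))), h(b))  →  pair(g(b, pair(pair(pair(h(b), h(b)), c), k(b, pair(c, pair(c, c))))), h(b))   [R2 at 1.2.1]
2. pair(g(b, pair(pair(pair(h(b), h(b)), c), k(b, pair(c, pair(c, c))))), h(b))  →  pair(g(b, pair(pair(pair(pair(b, b), h(b)), c), k(b, pair(c, pair(c, c))))), h(b))   [R1 at 1.2.1.1.1]
3. pair(g(b, pair(pair(pair(pair(b, b), h(b)), c), k(b, pair(c, pair(c, c))))), h(b))  →  pair(g(b, pair(pair(pair(pair(b, b), pair(b, b)), c), k(b, pair(c, pair(c, c))))), h(b))   [R1 at 1.2.1.1.2]
4. pair(g(b, pair(pair(pair(pair(b, b), pair(b, b)), c), k(b, pair(c, pair(c, c))))), h(b))  →  pair(g(b, pair(pair(pair(pair(b, b), pair(b, b)), c), pair(b, c))), h(b))   [R2 at 1.2.2]
5. pair(g(b, pair(pair(pair(pair(b, b), pair(b, b)), c), pair(b, c))), h(b))  →  pair(c, h(b))   [R4 at 1]
6. pair(c, h(b))  →  pair(c, pair(b, b))   [R1 at 2]

pair(c, pair(b, b))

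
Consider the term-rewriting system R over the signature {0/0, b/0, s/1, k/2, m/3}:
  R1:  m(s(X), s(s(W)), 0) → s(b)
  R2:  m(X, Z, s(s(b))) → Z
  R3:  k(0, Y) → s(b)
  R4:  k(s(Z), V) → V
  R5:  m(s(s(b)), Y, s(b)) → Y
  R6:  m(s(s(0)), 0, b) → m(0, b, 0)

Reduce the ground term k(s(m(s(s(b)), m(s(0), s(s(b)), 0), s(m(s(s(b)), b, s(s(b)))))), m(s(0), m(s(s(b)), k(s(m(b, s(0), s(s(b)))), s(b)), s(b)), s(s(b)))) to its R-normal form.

1. k(s(m(s(s(b)), m(s(0), s(s(b)), 0), s(m(s(s(b)), b, s(s(b)))))), m(s(0), m(s(s(b)), k(s(m(b, s(0), s(s(b)))), s(b)), s(b)), s(s(b))))  →  m(s(0), m(s(s(b)), k(s(m(b, s(0), s(s(b)))), s(b)), s(b)), s(s(b)))   [R4 at ε]
2. m(s(0), m(s(s(b)), k(s(m(b, s(0), s(s(b)))), s(b)), s(b)), s(s(b)))  →  m(s(s(b)), k(s(m(b, s(0), s(s(b)))), s(b)), s(b))   [R2 at ε]
3. m(s(s(b)), k(s(m(b, s(0), s(s(b)))), s(b)), s(b))  →  k(s(m(b, s(0), s(s(b)))), s(b))   [R5 at ε]
4. k(s(m(b, s(0), s(s(b)))), s(b))  →  s(b)   [R4 at ε]

s(b)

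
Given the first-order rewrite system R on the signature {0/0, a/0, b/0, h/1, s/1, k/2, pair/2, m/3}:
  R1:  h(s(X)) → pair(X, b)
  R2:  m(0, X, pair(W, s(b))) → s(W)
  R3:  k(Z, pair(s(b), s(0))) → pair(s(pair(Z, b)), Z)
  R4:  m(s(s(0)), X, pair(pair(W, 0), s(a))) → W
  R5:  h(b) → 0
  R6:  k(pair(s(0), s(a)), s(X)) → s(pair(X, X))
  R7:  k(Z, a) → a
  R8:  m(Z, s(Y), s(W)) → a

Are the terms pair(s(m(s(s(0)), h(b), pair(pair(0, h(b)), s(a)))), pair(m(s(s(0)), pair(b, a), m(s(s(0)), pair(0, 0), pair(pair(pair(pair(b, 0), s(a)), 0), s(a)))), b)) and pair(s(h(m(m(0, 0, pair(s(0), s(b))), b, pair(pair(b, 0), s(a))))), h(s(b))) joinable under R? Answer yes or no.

Reduce t₁ = pair(s(m(s(s(0)), h(b), pair(pair(0, h(b)), s(a)))), pair(m(s(s(0)), pair(b, a), m(s(s(0)), pair(0, 0), pair(pair(pair(pair(b, 0), s(a)), 0), s(a)))), b)):
1. pair(s(m(s(s(0)), h(b), pair(pair(0, h(b)), s(a)))), pair(m(s(s(0)), pair(b, a), m(s(s(0)), pair(0, 0), pair(pair(pair(pair(b, 0), s(a)), 0), s(a)))), b))  →  pair(s(m(s(s(0)), 0, pair(pair(0, h(b)), s(a)))), pair(m(s(s(0)), pair(b, a), m(s(s(0)), pair(0, 0), pair(pair(pair(pair(b, 0), s(a)), 0), s(a)))), b))   [R5 at 1.1.2]
2. pair(s(m(s(s(0)), 0, pair(pair(0, h(b)), s(a)))), pair(m(s(s(0)), pair(b, a), m(s(s(0)), pair(0, 0), pair(pair(pair(pair(b, 0), s(a)), 0), s(a)))), b))  →  pair(s(m(s(s(0)), 0, pair(pair(0, 0), s(a)))), pair(m(s(s(0)), pair(b, a), m(s(s(0)), pair(0, 0), pair(pair(pair(pair(b, 0), s(a)), 0), s(a)))), b))   [R5 at 1.1.3.1.2]
3. pair(s(m(s(s(0)), 0, pair(pair(0, 0), s(a)))), pair(m(s(s(0)), pair(b, a), m(s(s(0)), pair(0, 0), pair(pair(pair(pair(b, 0), s(a)), 0), s(a)))), b))  →  pair(s(0), pair(m(s(s(0)), pair(b, a), m(s(s(0)), pair(0, 0), pair(pair(pair(pair(b, 0), s(a)), 0), s(a)))), b))   [R4 at 1.1]
4. pair(s(0), pair(m(s(s(0)), pair(b, a), m(s(s(0)), pair(0, 0), pair(pair(pair(pair(b, 0), s(a)), 0), s(a)))), b))  →  pair(s(0), pair(m(s(s(0)), pair(b, a), pair(pair(b, 0), s(a))), b))   [R4 at 2.1.3]
5. pair(s(0), pair(m(s(s(0)), pair(b, a), pair(pair(b, 0), s(a))), b))  →  pair(s(0), pair(b, b))   [R4 at 2.1]

Reduce t₂ = pair(s(h(m(m(0, 0, pair(s(0), s(b))), b, pair(pair(b, 0), s(a))))), h(s(b))):
1. pair(s(h(m(m(0, 0, pair(s(0), s(b))), b, pair(pair(b, 0), s(a))))), h(s(b)))  →  pair(s(h(m(s(s(0)), b, pair(pair(b, 0), s(a))))), h(s(b)))   [R2 at 1.1.1.1]
2. pair(s(h(m(s(s(0)), b, pair(pair(b, 0), s(a))))), h(s(b)))  →  pair(s(h(b)), h(s(b)))   [R4 at 1.1.1]
3. pair(s(h(b)), h(s(b)))  →  pair(s(0), h(s(b)))   [R5 at 1.1]
4. pair(s(0), h(s(b)))  →  pair(s(0), pair(b, b))   [R1 at 2]

yes — NF(t₁) = pair(s(0), pair(b, b)), NF(t₂) = pair(s(0), pair(b, b))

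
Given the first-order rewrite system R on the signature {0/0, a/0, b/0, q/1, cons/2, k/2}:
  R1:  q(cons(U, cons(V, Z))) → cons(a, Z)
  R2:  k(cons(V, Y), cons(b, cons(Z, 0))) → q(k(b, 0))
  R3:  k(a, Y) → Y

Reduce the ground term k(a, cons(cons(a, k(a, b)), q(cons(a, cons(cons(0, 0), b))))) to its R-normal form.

cons(cons(a, b), cons(a, b))

1. k(a, cons(cons(a, k(a, b)), q(cons(a, cons(cons(0, 0), b)))))  →  cons(cons(a, k(a, b)), q(cons(a, cons(cons(0, 0), b))))   [R3 at ε]
2. cons(cons(a, k(a, b)), q(cons(a, cons(cons(0, 0), b))))  →  cons(cons(a, b), q(cons(a, cons(cons(0, 0), b))))   [R3 at 1.2]
3. cons(cons(a, b), q(cons(a, cons(cons(0, 0), b))))  →  cons(cons(a, b), cons(a, b))   [R1 at 2]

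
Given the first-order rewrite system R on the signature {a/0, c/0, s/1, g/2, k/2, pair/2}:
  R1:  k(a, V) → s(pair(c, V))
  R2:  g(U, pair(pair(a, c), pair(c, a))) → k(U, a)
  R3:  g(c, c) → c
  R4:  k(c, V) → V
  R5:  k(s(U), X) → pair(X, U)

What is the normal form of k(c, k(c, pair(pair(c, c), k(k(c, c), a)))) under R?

pair(pair(c, c), a)

1. k(c, k(c, pair(pair(c, c), k(k(c, c), a))))  →  k(c, pair(pair(c, c), k(k(c, c), a)))   [R4 at ε]
2. k(c, pair(pair(c, c), k(k(c, c), a)))  →  pair(pair(c, c), k(k(c, c), a))   [R4 at ε]
3. pair(pair(c, c), k(k(c, c), a))  →  pair(pair(c, c), k(c, a))   [R4 at 2.1]
4. pair(pair(c, c), k(c, a))  →  pair(pair(c, c), a)   [R4 at 2]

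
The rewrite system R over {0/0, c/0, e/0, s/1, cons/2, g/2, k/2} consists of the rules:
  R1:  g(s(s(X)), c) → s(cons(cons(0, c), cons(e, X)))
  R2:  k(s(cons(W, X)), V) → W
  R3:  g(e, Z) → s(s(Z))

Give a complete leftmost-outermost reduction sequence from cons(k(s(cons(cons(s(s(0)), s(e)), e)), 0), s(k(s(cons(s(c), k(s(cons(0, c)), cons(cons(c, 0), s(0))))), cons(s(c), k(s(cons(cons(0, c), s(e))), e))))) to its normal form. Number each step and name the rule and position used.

1. cons(k(s(cons(cons(s(s(0)), s(e)), e)), 0), s(k(s(cons(s(c), k(s(cons(0, c)), cons(cons(c, 0), s(0))))), cons(s(c), k(s(cons(cons(0, c), s(e))), e)))))  →  cons(cons(s(s(0)), s(e)), s(k(s(cons(s(c), k(s(cons(0, c)), cons(cons(c, 0), s(0))))), cons(s(c), k(s(cons(cons(0, c), s(e))), e)))))   [R2 at 1]
2. cons(cons(s(s(0)), s(e)), s(k(s(cons(s(c), k(s(cons(0, c)), cons(cons(c, 0), s(0))))), cons(s(c), k(s(cons(cons(0, c), s(e))), e)))))  →  cons(cons(s(s(0)), s(e)), s(s(c)))   [R2 at 2.1]

cons(cons(s(s(0)), s(e)), s(s(c)))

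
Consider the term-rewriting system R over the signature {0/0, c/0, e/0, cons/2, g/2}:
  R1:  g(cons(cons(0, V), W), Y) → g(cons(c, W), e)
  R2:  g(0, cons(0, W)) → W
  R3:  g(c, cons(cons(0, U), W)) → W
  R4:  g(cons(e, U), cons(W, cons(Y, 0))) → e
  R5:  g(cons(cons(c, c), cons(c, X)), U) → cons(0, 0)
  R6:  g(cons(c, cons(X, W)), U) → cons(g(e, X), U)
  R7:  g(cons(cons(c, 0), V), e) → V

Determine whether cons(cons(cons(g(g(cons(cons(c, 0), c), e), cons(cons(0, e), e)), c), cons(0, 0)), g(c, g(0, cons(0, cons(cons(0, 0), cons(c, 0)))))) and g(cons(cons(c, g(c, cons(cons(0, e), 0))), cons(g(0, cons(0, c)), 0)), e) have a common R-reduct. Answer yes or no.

Reduce t₁ = cons(cons(cons(g(g(cons(cons(c, 0), c), e), cons(cons(0, e), e)), c), cons(0, 0)), g(c, g(0, cons(0, cons(cons(0, 0), cons(c, 0)))))):
1. cons(cons(cons(g(g(cons(cons(c, 0), c), e), cons(cons(0, e), e)), c), cons(0, 0)), g(c, g(0, cons(0, cons(cons(0, 0), cons(c, 0))))))  →  cons(cons(cons(g(c, cons(cons(0, e), e)), c), cons(0, 0)), g(c, g(0, cons(0, cons(cons(0, 0), cons(c, 0))))))   [R7 at 1.1.1.1]
2. cons(cons(cons(g(c, cons(cons(0, e), e)), c), cons(0, 0)), g(c, g(0, cons(0, cons(cons(0, 0), cons(c, 0))))))  →  cons(cons(cons(e, c), cons(0, 0)), g(c, g(0, cons(0, cons(cons(0, 0), cons(c, 0))))))   [R3 at 1.1.1]
3. cons(cons(cons(e, c), cons(0, 0)), g(c, g(0, cons(0, cons(cons(0, 0), cons(c, 0))))))  →  cons(cons(cons(e, c), cons(0, 0)), g(c, cons(cons(0, 0), cons(c, 0))))   [R2 at 2.2]
4. cons(cons(cons(e, c), cons(0, 0)), g(c, cons(cons(0, 0), cons(c, 0))))  →  cons(cons(cons(e, c), cons(0, 0)), cons(c, 0))   [R3 at 2]

Reduce t₂ = g(cons(cons(c, g(c, cons(cons(0, e), 0))), cons(g(0, cons(0, c)), 0)), e):
1. g(cons(cons(c, g(c, cons(cons(0, e), 0))), cons(g(0, cons(0, c)), 0)), e)  →  g(cons(cons(c, 0), cons(g(0, cons(0, c)), 0)), e)   [R3 at 1.1.2]
2. g(cons(cons(c, 0), cons(g(0, cons(0, c)), 0)), e)  →  cons(g(0, cons(0, c)), 0)   [R7 at ε]
3. cons(g(0, cons(0, c)), 0)  →  cons(c, 0)   [R2 at 1]

no — NF(t₁) = cons(cons(cons(e, c), cons(0, 0)), cons(c, 0)), NF(t₂) = cons(c, 0)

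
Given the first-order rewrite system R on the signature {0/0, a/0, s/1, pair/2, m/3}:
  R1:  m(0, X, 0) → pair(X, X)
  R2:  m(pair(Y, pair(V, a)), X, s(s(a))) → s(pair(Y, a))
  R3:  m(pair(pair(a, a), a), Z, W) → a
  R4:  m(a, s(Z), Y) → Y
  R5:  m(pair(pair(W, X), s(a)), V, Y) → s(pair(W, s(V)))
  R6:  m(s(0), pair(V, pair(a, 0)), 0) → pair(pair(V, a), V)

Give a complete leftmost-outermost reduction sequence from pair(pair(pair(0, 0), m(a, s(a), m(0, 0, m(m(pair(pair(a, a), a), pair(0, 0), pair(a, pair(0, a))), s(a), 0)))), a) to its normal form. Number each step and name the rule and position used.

pair(pair(pair(0, 0), pair(0, 0)), a)

1. pair(pair(pair(0, 0), m(a, s(a), m(0, 0, m(m(pair(pair(a, a), a), pair(0, 0), pair(a, pair(0, a))), s(a), 0)))), a)  →  pair(pair(pair(0, 0), m(0, 0, m(m(pair(pair(a, a), a), pair(0, 0), pair(a, pair(0, a))), s(a), 0))), a)   [R4 at 1.2]
2. pair(pair(pair(0, 0), m(0, 0, m(m(pair(pair(a, a), a), pair(0, 0), pair(a, pair(0, a))), s(a), 0))), a)  →  pair(pair(pair(0, 0), m(0, 0, m(a, s(a), 0))), a)   [R3 at 1.2.3.1]
3. pair(pair(pair(0, 0), m(0, 0, m(a, s(a), 0))), a)  →  pair(pair(pair(0, 0), m(0, 0, 0)), a)   [R4 at 1.2.3]
4. pair(pair(pair(0, 0), m(0, 0, 0)), a)  →  pair(pair(pair(0, 0), pair(0, 0)), a)   [R1 at 1.2]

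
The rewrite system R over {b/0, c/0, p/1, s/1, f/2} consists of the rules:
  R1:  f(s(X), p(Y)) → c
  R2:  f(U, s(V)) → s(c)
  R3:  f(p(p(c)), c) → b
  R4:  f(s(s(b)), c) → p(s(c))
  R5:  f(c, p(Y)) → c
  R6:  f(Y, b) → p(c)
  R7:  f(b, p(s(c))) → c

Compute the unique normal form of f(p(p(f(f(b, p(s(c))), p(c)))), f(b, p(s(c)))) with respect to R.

1. f(p(p(f(f(b, p(s(c))), p(c)))), f(b, p(s(c))))  →  f(p(p(f(c, p(c)))), f(b, p(s(c))))   [R7 at 1.1.1.1]
2. f(p(p(f(c, p(c)))), f(b, p(s(c))))  →  f(p(p(c)), f(b, p(s(c))))   [R5 at 1.1.1]
3. f(p(p(c)), f(b, p(s(c))))  →  f(p(p(c)), c)   [R7 at 2]
4. f(p(p(c)), c)  →  b   [R3 at ε]

b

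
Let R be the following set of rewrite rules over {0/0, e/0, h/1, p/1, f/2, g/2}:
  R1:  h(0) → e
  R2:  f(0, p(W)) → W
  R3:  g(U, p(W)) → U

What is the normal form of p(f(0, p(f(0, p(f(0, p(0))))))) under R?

p(0)

1. p(f(0, p(f(0, p(f(0, p(0)))))))  →  p(f(0, p(f(0, p(0)))))   [R2 at 1]
2. p(f(0, p(f(0, p(0)))))  →  p(f(0, p(0)))   [R2 at 1]
3. p(f(0, p(0)))  →  p(0)   [R2 at 1]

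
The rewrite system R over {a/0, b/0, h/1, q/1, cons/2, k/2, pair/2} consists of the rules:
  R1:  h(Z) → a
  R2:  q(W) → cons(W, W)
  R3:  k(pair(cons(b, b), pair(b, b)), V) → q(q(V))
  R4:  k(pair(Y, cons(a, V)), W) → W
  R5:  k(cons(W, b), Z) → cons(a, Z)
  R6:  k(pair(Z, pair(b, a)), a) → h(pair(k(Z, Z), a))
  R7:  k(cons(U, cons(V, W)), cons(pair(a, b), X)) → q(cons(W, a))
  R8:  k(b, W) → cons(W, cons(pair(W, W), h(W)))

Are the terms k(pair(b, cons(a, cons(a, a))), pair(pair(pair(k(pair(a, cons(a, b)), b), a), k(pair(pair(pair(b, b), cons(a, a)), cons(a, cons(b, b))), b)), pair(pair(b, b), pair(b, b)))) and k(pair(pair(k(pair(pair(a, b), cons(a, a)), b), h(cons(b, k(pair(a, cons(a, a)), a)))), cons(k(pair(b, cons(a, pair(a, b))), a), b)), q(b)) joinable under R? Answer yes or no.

no — NF(t₁) = pair(pair(pair(b, a), b), pair(pair(b, b), pair(b, b))), NF(t₂) = cons(b, b)

Reduce t₁ = k(pair(b, cons(a, cons(a, a))), pair(pair(pair(k(pair(a, cons(a, b)), b), a), k(pair(pair(pair(b, b), cons(a, a)), cons(a, cons(b, b))), b)), pair(pair(b, b), pair(b, b)))):
1. k(pair(b, cons(a, cons(a, a))), pair(pair(pair(k(pair(a, cons(a, b)), b), a), k(pair(pair(pair(b, b), cons(a, a)), cons(a, cons(b, b))), b)), pair(pair(b, b), pair(b, b))))  →  pair(pair(pair(k(pair(a, cons(a, b)), b), a), k(pair(pair(pair(b, b), cons(a, a)), cons(a, cons(b, b))), b)), pair(pair(b, b), pair(b, b)))   [R4 at ε]
2. pair(pair(pair(k(pair(a, cons(a, b)), b), a), k(pair(pair(pair(b, b), cons(a, a)), cons(a, cons(b, b))), b)), pair(pair(b, b), pair(b, b)))  →  pair(pair(pair(b, a), k(pair(pair(pair(b, b), cons(a, a)), cons(a, cons(b, b))), b)), pair(pair(b, b), pair(b, b)))   [R4 at 1.1.1]
3. pair(pair(pair(b, a), k(pair(pair(pair(b, b), cons(a, a)), cons(a, cons(b, b))), b)), pair(pair(b, b), pair(b, b)))  →  pair(pair(pair(b, a), b), pair(pair(b, b), pair(b, b)))   [R4 at 1.2]

Reduce t₂ = k(pair(pair(k(pair(pair(a, b), cons(a, a)), b), h(cons(b, k(pair(a, cons(a, a)), a)))), cons(k(pair(b, cons(a, pair(a, b))), a), b)), q(b)):
1. k(pair(pair(k(pair(pair(a, b), cons(a, a)), b), h(cons(b, k(pair(a, cons(a, a)), a)))), cons(k(pair(b, cons(a, pair(a, b))), a), b)), q(b))  →  k(pair(pair(b, h(cons(b, k(pair(a, cons(a, a)), a)))), cons(k(pair(b, cons(a, pair(a, b))), a), b)), q(b))   [R4 at 1.1.1]
2. k(pair(pair(b, h(cons(b, k(pair(a, cons(a, a)), a)))), cons(k(pair(b, cons(a, pair(a, b))), a), b)), q(b))  →  k(pair(pair(b, a), cons(k(pair(b, cons(a, pair(a, b))), a), b)), q(b))   [R1 at 1.1.2]
3. k(pair(pair(b, a), cons(k(pair(b, cons(a, pair(a, b))), a), b)), q(b))  →  k(pair(pair(b, a), cons(a, b)), q(b))   [R4 at 1.2.1]
4. k(pair(pair(b, a), cons(a, b)), q(b))  →  q(b)   [R4 at ε]
5. q(b)  →  cons(b, b)   [R2 at ε]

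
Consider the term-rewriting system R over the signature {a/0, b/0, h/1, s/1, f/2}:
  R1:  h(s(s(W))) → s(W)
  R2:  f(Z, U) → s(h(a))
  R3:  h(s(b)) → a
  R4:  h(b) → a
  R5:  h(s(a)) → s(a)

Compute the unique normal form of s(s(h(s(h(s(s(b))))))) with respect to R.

1. s(s(h(s(h(s(s(b)))))))  →  s(s(h(s(s(b)))))   [R1 at 1.1.1.1]
2. s(s(h(s(s(b)))))  →  s(s(s(b)))   [R1 at 1.1]

s(s(s(b)))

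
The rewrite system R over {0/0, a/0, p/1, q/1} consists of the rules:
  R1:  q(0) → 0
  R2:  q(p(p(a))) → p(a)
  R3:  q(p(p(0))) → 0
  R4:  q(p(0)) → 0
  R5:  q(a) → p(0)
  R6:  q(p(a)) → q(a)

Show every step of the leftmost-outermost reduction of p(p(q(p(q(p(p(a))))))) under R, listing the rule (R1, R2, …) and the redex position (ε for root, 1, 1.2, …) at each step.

1. p(p(q(p(q(p(p(a)))))))  →  p(p(q(p(p(a)))))   [R2 at 1.1.1.1]
2. p(p(q(p(p(a)))))  →  p(p(p(a)))   [R2 at 1.1]

p(p(p(a)))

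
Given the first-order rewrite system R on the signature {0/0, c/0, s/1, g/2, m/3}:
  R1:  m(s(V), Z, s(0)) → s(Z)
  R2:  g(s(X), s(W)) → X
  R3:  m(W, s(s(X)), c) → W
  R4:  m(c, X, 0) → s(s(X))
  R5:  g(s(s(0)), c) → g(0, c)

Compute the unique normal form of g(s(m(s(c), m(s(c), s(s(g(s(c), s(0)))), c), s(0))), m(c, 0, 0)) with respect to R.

s(s(c))

1. g(s(m(s(c), m(s(c), s(s(g(s(c), s(0)))), c), s(0))), m(c, 0, 0))  →  g(s(s(m(s(c), s(s(g(s(c), s(0)))), c))), m(c, 0, 0))   [R1 at 1.1]
2. g(s(s(m(s(c), s(s(g(s(c), s(0)))), c))), m(c, 0, 0))  →  g(s(s(s(c))), m(c, 0, 0))   [R3 at 1.1.1]
3. g(s(s(s(c))), m(c, 0, 0))  →  g(s(s(s(c))), s(s(0)))   [R4 at 2]
4. g(s(s(s(c))), s(s(0)))  →  s(s(c))   [R2 at ε]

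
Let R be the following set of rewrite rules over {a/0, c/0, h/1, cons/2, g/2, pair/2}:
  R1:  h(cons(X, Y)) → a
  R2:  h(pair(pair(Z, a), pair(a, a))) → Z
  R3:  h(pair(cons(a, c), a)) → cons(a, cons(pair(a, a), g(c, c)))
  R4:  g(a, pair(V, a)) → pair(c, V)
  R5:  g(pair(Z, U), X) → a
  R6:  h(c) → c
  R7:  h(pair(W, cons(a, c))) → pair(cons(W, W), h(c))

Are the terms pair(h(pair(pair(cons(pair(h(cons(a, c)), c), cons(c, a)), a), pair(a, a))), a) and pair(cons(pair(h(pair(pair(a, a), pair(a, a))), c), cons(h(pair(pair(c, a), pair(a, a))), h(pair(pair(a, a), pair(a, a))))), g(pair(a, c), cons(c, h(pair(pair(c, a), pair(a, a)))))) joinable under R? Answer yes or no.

yes — NF(t₁) = pair(cons(pair(a, c), cons(c, a)), a), NF(t₂) = pair(cons(pair(a, c), cons(c, a)), a)

Reduce t₁ = pair(h(pair(pair(cons(pair(h(cons(a, c)), c), cons(c, a)), a), pair(a, a))), a):
1. pair(h(pair(pair(cons(pair(h(cons(a, c)), c), cons(c, a)), a), pair(a, a))), a)  →  pair(cons(pair(h(cons(a, c)), c), cons(c, a)), a)   [R2 at 1]
2. pair(cons(pair(h(cons(a, c)), c), cons(c, a)), a)  →  pair(cons(pair(a, c), cons(c, a)), a)   [R1 at 1.1.1]

Reduce t₂ = pair(cons(pair(h(pair(pair(a, a), pair(a, a))), c), cons(h(pair(pair(c, a), pair(a, a))), h(pair(pair(a, a), pair(a, a))))), g(pair(a, c), cons(c, h(pair(pair(c, a), pair(a, a)))))):
1. pair(cons(pair(h(pair(pair(a, a), pair(a, a))), c), cons(h(pair(pair(c, a), pair(a, a))), h(pair(pair(a, a), pair(a, a))))), g(pair(a, c), cons(c, h(pair(pair(c, a), pair(a, a))))))  →  pair(cons(pair(a, c), cons(h(pair(pair(c, a), pair(a, a))), h(pair(pair(a, a), pair(a, a))))), g(pair(a, c), cons(c, h(pair(pair(c, a), pair(a, a))))))   [R2 at 1.1.1]
2. pair(cons(pair(a, c), cons(h(pair(pair(c, a), pair(a, a))), h(pair(pair(a, a), pair(a, a))))), g(pair(a, c), cons(c, h(pair(pair(c, a), pair(a, a))))))  →  pair(cons(pair(a, c), cons(c, h(pair(pair(a, a), pair(a, a))))), g(pair(a, c), cons(c, h(pair(pair(c, a), pair(a, a))))))   [R2 at 1.2.1]
3. pair(cons(pair(a, c), cons(c, h(pair(pair(a, a), pair(a, a))))), g(pair(a, c), cons(c, h(pair(pair(c, a), pair(a, a))))))  →  pair(cons(pair(a, c), cons(c, a)), g(pair(a, c), cons(c, h(pair(pair(c, a), pair(a, a))))))   [R2 at 1.2.2]
4. pair(cons(pair(a, c), cons(c, a)), g(pair(a, c), cons(c, h(pair(pair(c, a), pair(a, a))))))  →  pair(cons(pair(a, c), cons(c, a)), a)   [R5 at 2]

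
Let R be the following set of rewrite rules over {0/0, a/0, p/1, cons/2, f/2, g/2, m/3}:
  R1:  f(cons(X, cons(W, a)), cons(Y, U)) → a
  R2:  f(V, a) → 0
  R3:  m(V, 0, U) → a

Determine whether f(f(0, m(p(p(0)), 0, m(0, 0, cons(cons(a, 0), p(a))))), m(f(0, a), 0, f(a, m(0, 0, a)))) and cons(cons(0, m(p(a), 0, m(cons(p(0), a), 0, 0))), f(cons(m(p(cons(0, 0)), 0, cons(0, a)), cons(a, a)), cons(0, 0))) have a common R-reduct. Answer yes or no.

Reduce t₁ = f(f(0, m(p(p(0)), 0, m(0, 0, cons(cons(a, 0), p(a))))), m(f(0, a), 0, f(a, m(0, 0, a)))):
1. f(f(0, m(p(p(0)), 0, m(0, 0, cons(cons(a, 0), p(a))))), m(f(0, a), 0, f(a, m(0, 0, a))))  →  f(f(0, a), m(f(0, a), 0, f(a, m(0, 0, a))))   [R3 at 1.2]
2. f(f(0, a), m(f(0, a), 0, f(a, m(0, 0, a))))  →  f(0, m(f(0, a), 0, f(a, m(0, 0, a))))   [R2 at 1]
3. f(0, m(f(0, a), 0, f(a, m(0, 0, a))))  →  f(0, a)   [R3 at 2]
4. f(0, a)  →  0   [R2 at ε]

Reduce t₂ = cons(cons(0, m(p(a), 0, m(cons(p(0), a), 0, 0))), f(cons(m(p(cons(0, 0)), 0, cons(0, a)), cons(a, a)), cons(0, 0))):
1. cons(cons(0, m(p(a), 0, m(cons(p(0), a), 0, 0))), f(cons(m(p(cons(0, 0)), 0, cons(0, a)), cons(a, a)), cons(0, 0)))  →  cons(cons(0, a), f(cons(m(p(cons(0, 0)), 0, cons(0, a)), cons(a, a)), cons(0, 0)))   [R3 at 1.2]
2. cons(cons(0, a), f(cons(m(p(cons(0, 0)), 0, cons(0, a)), cons(a, a)), cons(0, 0)))  →  cons(cons(0, a), a)   [R1 at 2]

no — NF(t₁) = 0, NF(t₂) = cons(cons(0, a), a)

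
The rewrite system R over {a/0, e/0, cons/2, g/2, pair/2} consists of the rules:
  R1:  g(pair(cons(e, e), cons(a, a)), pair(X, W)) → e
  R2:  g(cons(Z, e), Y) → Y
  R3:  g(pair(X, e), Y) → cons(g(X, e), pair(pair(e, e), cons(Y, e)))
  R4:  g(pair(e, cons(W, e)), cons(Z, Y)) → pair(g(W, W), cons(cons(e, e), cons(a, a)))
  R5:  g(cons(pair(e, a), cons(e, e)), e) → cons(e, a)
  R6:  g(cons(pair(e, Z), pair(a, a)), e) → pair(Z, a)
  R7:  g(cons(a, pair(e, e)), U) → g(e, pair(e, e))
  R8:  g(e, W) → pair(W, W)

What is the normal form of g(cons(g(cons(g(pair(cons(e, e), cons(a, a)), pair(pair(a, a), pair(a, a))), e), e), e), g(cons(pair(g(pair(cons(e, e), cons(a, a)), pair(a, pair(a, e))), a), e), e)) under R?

1. g(cons(g(cons(g(pair(cons(e, e), cons(a, a)), pair(pair(a, a), pair(a, a))), e), e), e), g(cons(pair(g(pair(cons(e, e), cons(a, a)), pair(a, pair(a, e))), a), e), e))  →  g(cons(pair(g(pair(cons(e, e), cons(a, a)), pair(a, pair(a, e))), a), e), e)   [R2 at ε]
2. g(cons(pair(g(pair(cons(e, e), cons(a, a)), pair(a, pair(a, e))), a), e), e)  →  e   [R2 at ε]

e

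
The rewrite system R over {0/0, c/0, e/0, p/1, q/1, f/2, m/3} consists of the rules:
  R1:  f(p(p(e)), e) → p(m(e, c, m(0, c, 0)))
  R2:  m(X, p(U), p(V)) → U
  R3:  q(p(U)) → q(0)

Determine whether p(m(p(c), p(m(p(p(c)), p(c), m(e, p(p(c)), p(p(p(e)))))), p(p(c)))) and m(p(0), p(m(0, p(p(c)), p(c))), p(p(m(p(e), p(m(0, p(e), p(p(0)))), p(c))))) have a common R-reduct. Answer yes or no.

yes — NF(t₁) = p(c), NF(t₂) = p(c)

Reduce t₁ = p(m(p(c), p(m(p(p(c)), p(c), m(e, p(p(c)), p(p(p(e)))))), p(p(c)))):
1. p(m(p(c), p(m(p(p(c)), p(c), m(e, p(p(c)), p(p(p(e)))))), p(p(c))))  →  p(m(p(p(c)), p(c), m(e, p(p(c)), p(p(p(e))))))   [R2 at 1]
2. p(m(p(p(c)), p(c), m(e, p(p(c)), p(p(p(e))))))  →  p(m(p(p(c)), p(c), p(c)))   [R2 at 1.3]
3. p(m(p(p(c)), p(c), p(c)))  →  p(c)   [R2 at 1]

Reduce t₂ = m(p(0), p(m(0, p(p(c)), p(c))), p(p(m(p(e), p(m(0, p(e), p(p(0)))), p(c))))):
1. m(p(0), p(m(0, p(p(c)), p(c))), p(p(m(p(e), p(m(0, p(e), p(p(0)))), p(c)))))  →  m(0, p(p(c)), p(c))   [R2 at ε]
2. m(0, p(p(c)), p(c))  →  p(c)   [R2 at ε]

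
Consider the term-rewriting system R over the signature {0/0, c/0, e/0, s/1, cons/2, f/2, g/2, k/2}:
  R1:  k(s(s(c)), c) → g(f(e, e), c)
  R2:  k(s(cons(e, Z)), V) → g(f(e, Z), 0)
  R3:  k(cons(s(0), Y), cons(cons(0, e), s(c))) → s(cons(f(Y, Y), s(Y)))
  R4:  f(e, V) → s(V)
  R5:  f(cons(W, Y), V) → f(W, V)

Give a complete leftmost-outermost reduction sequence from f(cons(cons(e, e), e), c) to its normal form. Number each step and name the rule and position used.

s(c)

1. f(cons(cons(e, e), e), c)  →  f(cons(e, e), c)   [R5 at ε]
2. f(cons(e, e), c)  →  f(e, c)   [R5 at ε]
3. f(e, c)  →  s(c)   [R4 at ε]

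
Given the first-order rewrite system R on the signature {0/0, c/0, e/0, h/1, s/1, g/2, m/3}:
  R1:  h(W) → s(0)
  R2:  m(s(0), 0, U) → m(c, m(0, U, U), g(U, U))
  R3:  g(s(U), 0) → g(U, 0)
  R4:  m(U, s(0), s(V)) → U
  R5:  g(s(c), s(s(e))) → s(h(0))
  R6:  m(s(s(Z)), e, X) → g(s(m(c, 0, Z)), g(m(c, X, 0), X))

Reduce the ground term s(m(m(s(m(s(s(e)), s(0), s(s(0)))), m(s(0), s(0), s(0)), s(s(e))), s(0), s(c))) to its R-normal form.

1. s(m(m(s(m(s(s(e)), s(0), s(s(0)))), m(s(0), s(0), s(0)), s(s(e))), s(0), s(c)))  →  s(m(s(m(s(s(e)), s(0), s(s(0)))), m(s(0), s(0), s(0)), s(s(e))))   [R4 at 1]
2. s(m(s(m(s(s(e)), s(0), s(s(0)))), m(s(0), s(0), s(0)), s(s(e))))  →  s(m(s(s(s(e))), m(s(0), s(0), s(0)), s(s(e))))   [R4 at 1.1.1]
3. s(m(s(s(s(e))), m(s(0), s(0), s(0)), s(s(e))))  →  s(m(s(s(s(e))), s(0), s(s(e))))   [R4 at 1.2]
4. s(m(s(s(s(e))), s(0), s(s(e))))  →  s(s(s(s(e))))   [R4 at 1]

s(s(s(s(e))))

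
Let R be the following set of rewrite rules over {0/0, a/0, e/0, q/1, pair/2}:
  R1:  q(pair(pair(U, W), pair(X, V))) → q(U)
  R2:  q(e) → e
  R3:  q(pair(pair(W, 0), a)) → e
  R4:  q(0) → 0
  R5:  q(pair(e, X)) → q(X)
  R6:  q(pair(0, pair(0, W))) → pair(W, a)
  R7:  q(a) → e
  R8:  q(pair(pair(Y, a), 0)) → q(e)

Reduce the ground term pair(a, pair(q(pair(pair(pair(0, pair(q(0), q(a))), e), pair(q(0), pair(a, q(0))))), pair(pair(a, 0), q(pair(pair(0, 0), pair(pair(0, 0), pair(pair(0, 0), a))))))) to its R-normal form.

1. pair(a, pair(q(pair(pair(pair(0, pair(q(0), q(a))), e), pair(q(0), pair(a, q(0))))), pair(pair(a, 0), q(pair(pair(0, 0), pair(pair(0, 0), pair(pair(0, 0), a)))))))  →  pair(a, pair(q(pair(0, pair(q(0), q(a)))), pair(pair(a, 0), q(pair(pair(0, 0), pair(pair(0, 0), pair(pair(0, 0), a)))))))   [R1 at 2.1]
2. pair(a, pair(q(pair(0, pair(q(0), q(a)))), pair(pair(a, 0), q(pair(pair(0, 0), pair(pair(0, 0), pair(pair(0, 0), a)))))))  →  pair(a, pair(q(pair(0, pair(0, q(a)))), pair(pair(a, 0), q(pair(pair(0, 0), pair(pair(0, 0), pair(pair(0, 0), a)))))))   [R4 at 2.1.1.2.1]
3. pair(a, pair(q(pair(0, pair(0, q(a)))), pair(pair(a, 0), q(pair(pair(0, 0), pair(pair(0, 0), pair(pair(0, 0), a)))))))  →  pair(a, pair(pair(q(a), a), pair(pair(a, 0), q(pair(pair(0, 0), pair(pair(0, 0), pair(pair(0, 0), a)))))))   [R6 at 2.1]
4. pair(a, pair(pair(q(a), a), pair(pair(a, 0), q(pair(pair(0, 0), pair(pair(0, 0), pair(pair(0, 0), a)))))))  →  pair(a, pair(pair(e, a), pair(pair(a, 0), q(pair(pair(0, 0), pair(pair(0, 0), pair(pair(0, 0), a)))))))   [R7 at 2.1.1]
5. pair(a, pair(pair(e, a), pair(pair(a, 0), q(pair(pair(0, 0), pair(pair(0, 0), pair(pair(0, 0), a)))))))  →  pair(a, pair(pair(e, a), pair(pair(a, 0), q(0))))   [R1 at 2.2.2]
6. pair(a, pair(pair(e, a), pair(pair(a, 0), q(0))))  →  pair(a, pair(pair(e, a), pair(pair(a, 0), 0)))   [R4 at 2.2.2]

pair(a, pair(pair(e, a), pair(pair(a, 0), 0)))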